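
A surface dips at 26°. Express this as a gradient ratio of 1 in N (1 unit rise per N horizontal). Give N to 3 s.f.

1 in 2.05

1 : N means tan θ = 1/N, so N = 1/tan 26° = 1/0.4877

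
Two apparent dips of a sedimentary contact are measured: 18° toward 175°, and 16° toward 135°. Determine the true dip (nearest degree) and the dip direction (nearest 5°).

true dip 18°, dip direction 165°

Represent each trace as a vector plunging at its apparent dip toward its trend (east-north-up frame): v₁ = (0.083, -0.947, -0.309), v₂ = (0.680, -0.680, -0.276).
Cross product v₁ × v₂ gives the pole to the plane: n ∝ (0.051, -0.187, 0.588).
Dip δ = arctan(|n_h|/n_z) = arctan(0.194/0.588) = 18.3°.
Dip direction = azimuth of (n_x, n_y) = atan2(0.051, -0.187) = 165°.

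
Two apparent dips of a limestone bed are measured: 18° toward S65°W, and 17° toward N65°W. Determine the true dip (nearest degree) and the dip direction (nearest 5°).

true dip 19°, dip direction 265°

The two traces are lines in the plane: v₁ = (sin 245°·cos 18°, cos 245°·cos 18°, −sin 18°), v₂ = (sin 295°·cos 17°, cos 295°·cos 17°, −sin 17°).
n = v₁ × v₂ = (-0.242, -0.016, 0.697) (taken with n_z > 0).
tan δ = √(n_x²+n_y²)/n_z = 0.243/0.697, so δ = 19.2°.
Dip direction = atan2(-0.242, -0.016) = 266° (azimuth of n's horizontal projection).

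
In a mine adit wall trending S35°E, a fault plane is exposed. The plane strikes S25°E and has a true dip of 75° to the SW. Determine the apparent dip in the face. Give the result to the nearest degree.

The strike is S25°E and the section trends S35°E; the acute angle between them is β = 10°.
tan α = tan 75° × sin 10° = 3.7321 × 0.1736 = 0.6481
apparent dip = arctan 0.6481 = 32.95°

33°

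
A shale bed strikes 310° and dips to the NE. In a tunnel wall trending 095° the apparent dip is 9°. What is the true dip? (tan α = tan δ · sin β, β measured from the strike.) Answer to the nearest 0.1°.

15.4°

β = acute angle between strike 310° and section 095° = 35°.
tan δ = tan α / sin β = tan 9° / sin 35° = 0.1584 / 0.5736 = 0.2761
δ = arctan(0.2761) = 15.44°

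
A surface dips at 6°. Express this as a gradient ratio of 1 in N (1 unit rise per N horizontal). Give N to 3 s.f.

1 in 9.51

1 : N means tan θ = 1/N, so N = 1/tan 6° = 1/0.1051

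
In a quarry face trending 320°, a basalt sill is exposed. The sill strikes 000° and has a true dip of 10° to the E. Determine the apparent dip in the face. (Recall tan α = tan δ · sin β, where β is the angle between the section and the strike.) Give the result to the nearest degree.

The section lies 40° from the strike.
tan α = tan 10° × sin 40° = 0.1763 × 0.6428 = 0.1133
apparent dip = arctan 0.1133 = 6.47°

6°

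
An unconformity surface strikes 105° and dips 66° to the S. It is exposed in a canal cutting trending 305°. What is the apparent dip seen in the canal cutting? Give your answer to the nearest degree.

The section lies 20° from the strike.
tan α = tan 66° × sin 20° = 2.2460 × 0.3420 = 0.7682
α = arctan(0.7682) = 37.53°

38°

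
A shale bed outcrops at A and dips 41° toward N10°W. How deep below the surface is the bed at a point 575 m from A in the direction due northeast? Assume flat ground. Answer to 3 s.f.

The hole lies 55° from the dip direction, so the down-dip offset is 575 × cos 55° = 329.81 m.
Depth = down-dip offset × tan(dip) = 329.81 × tan 41° = 329.81 × 0.8693
Depth = 286.70 m

287 m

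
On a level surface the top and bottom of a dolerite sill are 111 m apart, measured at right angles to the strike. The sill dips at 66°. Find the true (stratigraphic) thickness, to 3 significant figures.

101 m

True thickness t = w · sin(dip) = 111 × sin 66°
t = 111 × 0.9135 = 101.404 m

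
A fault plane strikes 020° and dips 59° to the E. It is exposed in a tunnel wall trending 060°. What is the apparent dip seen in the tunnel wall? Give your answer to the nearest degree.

47°

The section lies 40° from the strike.
tan α = tan 59° × sin 40° = 1.6643 × 0.6428 = 1.0698
α = arctan(1.0698) = 46.93°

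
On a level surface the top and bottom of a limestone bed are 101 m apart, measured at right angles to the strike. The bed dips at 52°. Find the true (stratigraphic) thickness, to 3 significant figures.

79.6 m

True thickness t = w · sin(dip) = 101 × sin 52°
t = 101 × 0.7880 = 79.589 m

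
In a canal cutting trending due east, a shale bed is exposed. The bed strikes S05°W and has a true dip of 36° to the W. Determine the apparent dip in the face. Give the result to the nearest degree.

36°

The strike is S05°W and the section trends due east; the acute angle between them is β = 85°.
tan α = tan 36° × sin 85° = 0.7265 × 0.9962 = 0.7238
α = arctan(0.7238) = 35.90°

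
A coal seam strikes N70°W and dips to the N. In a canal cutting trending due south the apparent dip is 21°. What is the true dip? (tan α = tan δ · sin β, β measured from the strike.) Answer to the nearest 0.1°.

β = acute angle between strike N70°W and section due south = 70°.
tan(true dip) = tan 21° / sin 70° = 0.4085
true dip = arctan 0.4085 = 22.22°

22.2°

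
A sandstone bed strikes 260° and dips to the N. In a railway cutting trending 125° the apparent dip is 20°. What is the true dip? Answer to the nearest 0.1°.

27.2°

The section is 45° from the strike.
tan(true dip) = tan 20° / sin 45° = 0.5147
true dip = arctan 0.5147 = 27.24°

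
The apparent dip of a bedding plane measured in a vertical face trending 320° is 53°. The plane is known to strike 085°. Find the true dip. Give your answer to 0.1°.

The section is 55° from the strike.
tan δ = tan α / sin β = tan 53° / sin 55° = 1.3270 / 0.8192 = 1.6200
true dip = arctan 1.6200 = 58.31°

58.3°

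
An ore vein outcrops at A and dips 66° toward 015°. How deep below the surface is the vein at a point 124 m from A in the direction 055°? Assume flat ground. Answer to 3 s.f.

213 m

The hole lies 40° from the dip direction, so the down-dip offset is 124 × cos 40° = 94.99 m.
Depth = down-dip offset × tan(dip) = 94.99 × tan 66° = 94.99 × 2.2460
Depth = 213.35 m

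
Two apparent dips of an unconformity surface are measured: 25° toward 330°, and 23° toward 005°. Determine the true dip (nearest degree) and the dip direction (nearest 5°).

Represent each trace as a vector plunging at its apparent dip toward its trend (east-north-up frame): v₁ = (-0.453, 0.785, -0.423), v₂ = (0.080, 0.917, -0.391).
n = v₁ × v₂ = (-0.081, 0.211, 0.479) (taken with n_z > 0).
Dip δ = arctan(|n_h|/n_z) = arctan(0.226/0.479) = 25.3°.
Dip direction = atan2(-0.081, 0.211) = 339° (azimuth of n's horizontal projection).

true dip 25°, dip direction 340°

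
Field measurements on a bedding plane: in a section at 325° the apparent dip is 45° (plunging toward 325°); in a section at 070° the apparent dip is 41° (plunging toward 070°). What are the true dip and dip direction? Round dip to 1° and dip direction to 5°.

true dip 57°, dip direction 015°

Each apparent-dip line lies in the plane. As unit vectors (x east, y north, z up), v₁ plunges 45°→325° and v₂ plunges 41°→070°.
Cross product v₁ × v₂ gives the pole to the plane: n ∝ (0.197, 0.768, 0.515).
tan δ = √(n_x²+n_y²)/n_z = 0.793/0.515, so δ = 57.0°.
The horizontal component of n points toward azimuth atan2(n_x, n_y) = 14°, the dip direction.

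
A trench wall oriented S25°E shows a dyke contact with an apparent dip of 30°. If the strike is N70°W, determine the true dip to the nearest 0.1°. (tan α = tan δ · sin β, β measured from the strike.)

39.2°

β = acute angle between strike N70°W and section S25°E = 45°.
tan(true dip) = tan 30° / sin 45° = 0.8165
δ = arctan(0.8165) = 39.23°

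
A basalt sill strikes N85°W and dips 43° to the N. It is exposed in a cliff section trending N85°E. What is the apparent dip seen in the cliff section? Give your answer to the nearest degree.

Angle between strike (N85°W) and section (N85°E): β = 10°.
tan α = tan 43° × sin 10° = 0.9325 × 0.1736 = 0.1619
α = arctan(0.1619) = 9.20°

9°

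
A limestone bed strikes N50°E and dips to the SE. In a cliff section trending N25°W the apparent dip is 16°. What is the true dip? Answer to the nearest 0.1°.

The section is 75° from the strike.
tan(true dip) = tan 16° / sin 75° = 0.2969
true dip = arctan 0.2969 = 16.53°

16.5°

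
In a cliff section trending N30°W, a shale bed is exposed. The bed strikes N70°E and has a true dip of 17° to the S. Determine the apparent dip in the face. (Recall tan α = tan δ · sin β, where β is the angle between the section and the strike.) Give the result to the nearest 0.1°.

16.8°

The section lies 80° from the strike.
tan α = tan 17° × sin 80° = 0.3057 × 0.9848 = 0.3011
apparent dip = arctan 0.3011 = 16.76°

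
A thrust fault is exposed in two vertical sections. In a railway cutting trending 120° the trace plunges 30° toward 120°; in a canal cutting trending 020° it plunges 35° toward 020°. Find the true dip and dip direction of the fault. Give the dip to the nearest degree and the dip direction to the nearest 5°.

Each apparent-dip line lies in the plane. As unit vectors (x east, y north, z up), v₁ plunges 30°→120° and v₂ plunges 35°→020°.
n = v₁ × v₂ = (0.633, 0.290, 0.699) (taken with n_z > 0).
Dip δ = arctan(|n_h|/n_z) = arctan(0.697/0.699) = 44.9°.
Dip direction = azimuth of (n_x, n_y) = atan2(0.633, 0.290) = 65°.

true dip 45°, dip direction 065°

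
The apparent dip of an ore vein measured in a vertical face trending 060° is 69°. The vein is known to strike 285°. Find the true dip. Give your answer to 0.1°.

74.8°

β = acute angle between strike 285° and section 060° = 45°.
tan δ = tan α / sin β = tan 69° / sin 45° = 2.6051 / 0.7071 = 3.6842
δ = arctan(3.6842) = 74.81°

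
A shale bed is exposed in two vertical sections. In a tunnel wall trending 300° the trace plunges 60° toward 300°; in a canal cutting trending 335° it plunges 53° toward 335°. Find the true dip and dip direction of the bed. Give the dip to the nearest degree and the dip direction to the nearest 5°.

true dip 60°, dip direction 295°

The two traces are lines in the plane: v₁ = (sin 300°·cos 60°, cos 300°·cos 60°, −sin 60°), v₂ = (sin 335°·cos 53°, cos 335°·cos 53°, −sin 53°).
The plane normal is n = v₁ × v₂ ∝ (-0.273, 0.126, 0.173).
Dip δ = arctan(|n_h|/n_z) = arctan(0.300/0.173) = 60.1°.
Dip direction = azimuth of (n_x, n_y) = atan2(-0.273, 0.126) = 295°.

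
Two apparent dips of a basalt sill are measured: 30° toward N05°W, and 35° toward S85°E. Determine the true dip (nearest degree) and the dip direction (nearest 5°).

true dip 45°, dip direction 050°

Represent each trace as a vector plunging at its apparent dip toward its trend (east-north-up frame): v₁ = (-0.075, 0.863, -0.500), v₂ = (0.816, -0.071, -0.574).
Cross product v₁ × v₂ gives the pole to the plane: n ∝ (0.531, 0.451, 0.699).
tan δ = √(n_x²+n_y²)/n_z = 0.697/0.699, so δ = 44.9°.
Dip direction = atan2(0.531, 0.451) = 50° (azimuth of n's horizontal projection).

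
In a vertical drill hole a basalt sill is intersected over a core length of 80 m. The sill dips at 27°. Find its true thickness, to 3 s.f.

True thickness t = h · cos(dip) = 80 × cos 27°
t = 80 × 0.8910 = 71.281 m

71.3 m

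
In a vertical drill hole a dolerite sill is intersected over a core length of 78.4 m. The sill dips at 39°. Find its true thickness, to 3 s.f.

60.9 m

True thickness t = h · cos(dip) = 78.4 × cos 39°
t = 78.4 × 0.7771 = 60.928 m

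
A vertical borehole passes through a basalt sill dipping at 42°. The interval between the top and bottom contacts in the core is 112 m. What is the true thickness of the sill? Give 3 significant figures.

True thickness t = h · cos(dip) = 112 × cos 42°
t = 112 × 0.7431 = 83.232 m

83.2 m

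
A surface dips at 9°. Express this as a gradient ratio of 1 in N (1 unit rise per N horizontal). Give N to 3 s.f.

1 : N means tan θ = 1/N, so N = 1/tan 9° = 1/0.1584

1 in 6.31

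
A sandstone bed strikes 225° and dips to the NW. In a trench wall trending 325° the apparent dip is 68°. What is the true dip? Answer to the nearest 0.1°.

68.3°

The section is 80° from the strike.
tan δ = tan α / sin β = tan 68° / sin 80° = 2.4751 / 0.9848 = 2.5133
true dip = arctan 2.5133 = 68.30°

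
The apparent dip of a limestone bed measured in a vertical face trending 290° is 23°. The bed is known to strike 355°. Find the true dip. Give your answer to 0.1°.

β = acute angle between strike 355° and section 290° = 65°.
tan(true dip) = tan 23° / sin 65° = 0.4684
true dip = arctan 0.4684 = 25.10°

25.1°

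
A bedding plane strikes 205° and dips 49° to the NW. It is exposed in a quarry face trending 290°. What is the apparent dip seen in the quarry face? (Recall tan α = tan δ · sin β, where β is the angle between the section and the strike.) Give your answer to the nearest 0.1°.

48.9°

Angle between strike (205°) and section (290°): β = 85°.
tan(apparent dip) = tan 49° · sin 85° = 1.1460
apparent dip = arctan 1.1460 = 48.89°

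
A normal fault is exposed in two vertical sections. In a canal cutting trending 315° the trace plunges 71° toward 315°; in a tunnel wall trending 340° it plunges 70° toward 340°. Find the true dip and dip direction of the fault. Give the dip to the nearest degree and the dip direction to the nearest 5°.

true dip 71°, dip direction 320°

Represent each trace as a vector plunging at its apparent dip toward its trend (east-north-up frame): v₁ = (-0.230, 0.230, -0.946), v₂ = (-0.117, 0.321, -0.940).
Cross product v₁ × v₂ gives the pole to the plane: n ∝ (-0.088, 0.106, 0.047).
Dip δ = arctan(|n_h|/n_z) = arctan(0.137/0.047) = 71.1°.
The horizontal component of n points toward azimuth atan2(n_x, n_y) = 320°, the dip direction.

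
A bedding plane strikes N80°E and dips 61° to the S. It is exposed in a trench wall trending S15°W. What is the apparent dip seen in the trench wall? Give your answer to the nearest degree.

59°

The section lies 65° from the strike.
tan α = tan 61° × sin 65° = 1.8040 × 0.9063 = 1.6350
α = arctan(1.6350) = 58.55°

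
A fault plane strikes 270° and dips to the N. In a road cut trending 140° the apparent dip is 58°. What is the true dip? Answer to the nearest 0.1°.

β = acute angle between strike 270° and section 140° = 50°.
tan δ = tan α / sin β = tan 58° / sin 50° = 1.6003 / 0.7660 = 2.0891
δ = arctan(2.0891) = 64.42°

64.4°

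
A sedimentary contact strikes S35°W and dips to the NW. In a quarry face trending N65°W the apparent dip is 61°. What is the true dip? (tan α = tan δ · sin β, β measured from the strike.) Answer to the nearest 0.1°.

The section is 80° from the strike.
tan δ = tan α / sin β = tan 61° / sin 80° = 1.8040 / 0.9848 = 1.8319
true dip = arctan 1.8319 = 61.37°

61.4°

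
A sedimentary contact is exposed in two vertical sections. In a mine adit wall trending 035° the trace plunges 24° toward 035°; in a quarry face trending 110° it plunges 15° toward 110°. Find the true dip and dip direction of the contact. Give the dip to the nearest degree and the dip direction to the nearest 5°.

true dip 25°, dip direction 055°

Each apparent-dip line lies in the plane. As unit vectors (x east, y north, z up), v₁ plunges 24°→035° and v₂ plunges 15°→110°.
n = v₁ × v₂ = (0.328, 0.234, 0.852) (taken with n_z > 0).
tan δ = √(n_x²+n_y²)/n_z = 0.403/0.852, so δ = 25.3°.
Dip direction = azimuth of (n_x, n_y) = atan2(0.328, 0.234) = 55°.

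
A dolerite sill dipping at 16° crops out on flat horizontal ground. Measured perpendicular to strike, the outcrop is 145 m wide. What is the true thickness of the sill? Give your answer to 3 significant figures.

40.0 m

True thickness t = w · sin(dip) = 145 × sin 16°
t = 145 × 0.2756 = 39.967 m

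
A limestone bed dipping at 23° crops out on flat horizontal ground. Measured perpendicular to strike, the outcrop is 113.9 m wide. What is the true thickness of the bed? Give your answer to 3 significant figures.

44.5 m

True thickness t = w · sin(dip) = 113.9 × sin 23°
t = 113.9 × 0.3907 = 44.504 m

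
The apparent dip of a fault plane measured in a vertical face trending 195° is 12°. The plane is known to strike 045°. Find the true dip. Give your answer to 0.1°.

23.0°

The section is 30° from the strike.
tan δ = tan α / sin β = tan 12° / sin 30° = 0.2126 / 0.5000 = 0.4251
δ = arctan(0.4251) = 23.03°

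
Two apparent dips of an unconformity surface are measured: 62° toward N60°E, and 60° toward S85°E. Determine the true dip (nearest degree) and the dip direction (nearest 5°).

true dip 62°, dip direction 070°

Each apparent-dip line lies in the plane. As unit vectors (x east, y north, z up), v₁ plunges 62°→N60°E and v₂ plunges 60°→S85°E.
The plane normal is n = v₁ × v₂ ∝ (0.242, 0.088, 0.135).
True dip = arccos(n_z / |n|) = arccos(0.4638) = 62.4°.
Dip direction = atan2(0.242, 0.088) = 70° (azimuth of n's horizontal projection).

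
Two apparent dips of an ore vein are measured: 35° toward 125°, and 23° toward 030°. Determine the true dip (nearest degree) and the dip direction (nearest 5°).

The two traces are lines in the plane: v₁ = (sin 125°·cos 35°, cos 125°·cos 35°, −sin 35°), v₂ = (sin 30°·cos 23°, cos 30°·cos 23°, −sin 23°).
Cross product v₁ × v₂ gives the pole to the plane: n ∝ (0.641, -0.002, 0.751).
Dip δ = arctan(|n_h|/n_z) = arctan(0.641/0.751) = 40.5°.
Dip direction = azimuth of (n_x, n_y) = atan2(0.641, -0.002) = 90°.

true dip 40°, dip direction 090°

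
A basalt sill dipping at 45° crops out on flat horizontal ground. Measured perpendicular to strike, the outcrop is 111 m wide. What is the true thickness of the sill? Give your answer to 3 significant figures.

True thickness t = w · sin(dip) = 111 × sin 45°
t = 111 × 0.7071 = 78.489 m

78.5 m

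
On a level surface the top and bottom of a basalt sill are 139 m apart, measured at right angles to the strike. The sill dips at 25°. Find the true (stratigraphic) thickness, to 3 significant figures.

58.7 m

True thickness t = w · sin(dip) = 139 × sin 25°
t = 139 × 0.4226 = 58.744 m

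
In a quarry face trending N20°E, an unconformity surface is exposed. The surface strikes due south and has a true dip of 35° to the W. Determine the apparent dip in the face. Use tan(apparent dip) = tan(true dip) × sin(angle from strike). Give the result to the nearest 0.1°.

13.5°

Angle between strike (due south) and section (N20°E): β = 20°.
tan α = tan 35° × sin 20° = 0.7002 × 0.3420 = 0.2395
α = arctan(0.2395) = 13.47°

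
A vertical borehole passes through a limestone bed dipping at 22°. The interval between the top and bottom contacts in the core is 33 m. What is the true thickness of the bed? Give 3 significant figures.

True thickness t = h · cos(dip) = 33 × cos 22°
t = 33 × 0.9272 = 30.597 m

30.6 m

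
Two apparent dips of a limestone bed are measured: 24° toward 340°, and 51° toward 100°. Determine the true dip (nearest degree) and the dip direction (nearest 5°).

true dip 60°, dip direction 055°

The two traces are lines in the plane: v₁ = (sin 340°·cos 24°, cos 340°·cos 24°, −sin 24°), v₂ = (sin 100°·cos 51°, cos 100°·cos 51°, −sin 51°).
The plane normal is n = v₁ × v₂ ∝ (0.712, 0.495, 0.498).
tan δ = √(n_x²+n_y²)/n_z = 0.867/0.498, so δ = 60.1°.
Dip direction = azimuth of (n_x, n_y) = atan2(0.712, 0.495) = 55°.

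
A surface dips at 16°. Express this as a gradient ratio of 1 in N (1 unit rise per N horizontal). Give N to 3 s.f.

1 in 3.49

1 : N means tan θ = 1/N, so N = 1/tan 16° = 1/0.2867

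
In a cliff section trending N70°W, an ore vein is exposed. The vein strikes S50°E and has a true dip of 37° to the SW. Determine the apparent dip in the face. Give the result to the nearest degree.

Angle between strike (S50°E) and section (N70°W): β = 20°.
tan α = tan 37° × sin 20° = 0.7536 × 0.3420 = 0.2577
apparent dip = arctan 0.2577 = 14.45°

14°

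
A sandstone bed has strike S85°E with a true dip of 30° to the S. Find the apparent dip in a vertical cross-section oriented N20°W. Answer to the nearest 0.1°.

27.6°

Angle between strike (S85°E) and section (N20°W): β = 65°.
tan α = tan 30° × sin 65° = 0.5774 × 0.9063 = 0.5233
α = arctan(0.5233) = 27.62°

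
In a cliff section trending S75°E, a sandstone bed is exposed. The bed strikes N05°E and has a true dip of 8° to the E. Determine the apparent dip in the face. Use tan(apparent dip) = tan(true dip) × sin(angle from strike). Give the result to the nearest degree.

8°

The section lies 80° from the strike.
tan(apparent dip) = tan 8° · sin 80° = 0.1384
α = arctan(0.1384) = 7.88°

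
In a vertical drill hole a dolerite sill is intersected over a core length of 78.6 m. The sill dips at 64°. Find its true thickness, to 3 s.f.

True thickness t = h · cos(dip) = 78.6 × cos 64°
t = 78.6 × 0.4384 = 34.456 m

34.5 m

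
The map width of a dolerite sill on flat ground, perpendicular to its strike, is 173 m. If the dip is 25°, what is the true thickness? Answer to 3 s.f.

True thickness t = w · sin(dip) = 173 × sin 25°
t = 173 × 0.4226 = 73.113 m

73.1 m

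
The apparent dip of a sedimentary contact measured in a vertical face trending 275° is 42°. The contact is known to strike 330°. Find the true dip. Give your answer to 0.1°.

β = acute angle between strike 330° and section 275° = 55°.
tan(true dip) = tan 42° / sin 55° = 1.0992
δ = arctan(1.0992) = 47.71°

47.7°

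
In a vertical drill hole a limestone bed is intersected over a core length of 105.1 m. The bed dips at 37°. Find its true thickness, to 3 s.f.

True thickness t = h · cos(dip) = 105.1 × cos 37°
t = 105.1 × 0.7986 = 83.937 m

83.9 m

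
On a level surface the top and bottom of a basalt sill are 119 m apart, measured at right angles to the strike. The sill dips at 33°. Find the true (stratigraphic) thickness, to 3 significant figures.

64.8 m

True thickness t = w · sin(dip) = 119 × sin 33°
t = 119 × 0.5446 = 64.812 m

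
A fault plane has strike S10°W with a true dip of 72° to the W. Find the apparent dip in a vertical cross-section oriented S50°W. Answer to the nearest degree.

Angle between strike (S10°W) and section (S50°W): β = 40°.
tan α = tan 72° × sin 40° = 3.0777 × 0.6428 = 1.9783
α = arctan(1.9783) = 63.18°

63°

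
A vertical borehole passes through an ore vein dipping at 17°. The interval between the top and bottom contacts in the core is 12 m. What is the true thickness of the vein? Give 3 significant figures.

11.5 m

True thickness t = h · cos(dip) = 12 × cos 17°
t = 12 × 0.9563 = 11.476 m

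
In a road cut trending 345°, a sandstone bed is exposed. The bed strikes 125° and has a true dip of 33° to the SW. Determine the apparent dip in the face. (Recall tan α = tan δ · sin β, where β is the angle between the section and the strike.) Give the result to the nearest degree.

23°

The section lies 40° from the strike.
tan(apparent dip) = tan 33° · sin 40° = 0.4174
α = arctan(0.4174) = 22.66°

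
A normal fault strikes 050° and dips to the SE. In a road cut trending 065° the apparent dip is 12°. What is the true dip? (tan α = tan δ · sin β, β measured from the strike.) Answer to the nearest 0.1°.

39.4°

β = acute angle between strike 050° and section 065° = 15°.
tan(true dip) = tan 12° / sin 15° = 0.8213
δ = arctan(0.8213) = 39.39°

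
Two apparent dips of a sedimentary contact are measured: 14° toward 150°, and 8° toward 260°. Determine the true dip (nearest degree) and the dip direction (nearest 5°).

true dip 19°, dip direction 195°

The two traces are lines in the plane: v₁ = (sin 150°·cos 14°, cos 150°·cos 14°, −sin 14°), v₂ = (sin 260°·cos 8°, cos 260°·cos 8°, −sin 8°).
Cross product v₁ × v₂ gives the pole to the plane: n ∝ (-0.075, -0.303, 0.903).
tan δ = √(n_x²+n_y²)/n_z = 0.313/0.903, so δ = 19.1°.
Dip direction = atan2(-0.075, -0.303) = 194° (azimuth of n's horizontal projection).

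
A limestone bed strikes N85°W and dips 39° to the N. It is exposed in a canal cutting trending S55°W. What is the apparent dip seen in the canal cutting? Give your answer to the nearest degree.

27°

The section lies 40° from the strike.
tan α = tan 39° × sin 40° = 0.8098 × 0.6428 = 0.5205
apparent dip = arctan 0.5205 = 27.50°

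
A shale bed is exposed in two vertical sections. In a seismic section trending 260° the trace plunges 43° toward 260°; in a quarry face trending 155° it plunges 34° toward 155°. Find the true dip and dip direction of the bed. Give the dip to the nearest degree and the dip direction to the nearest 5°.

true dip 53°, dip direction 215°

Each apparent-dip line lies in the plane. As unit vectors (x east, y north, z up), v₁ plunges 43°→260° and v₂ plunges 34°→155°.
n = v₁ × v₂ = (-0.441, -0.642, 0.586) (taken with n_z > 0).
True dip = arccos(n_z / |n|) = arccos(0.6010) = 53.1°.
Dip direction = azimuth of (n_x, n_y) = atan2(-0.441, -0.642) = 215°.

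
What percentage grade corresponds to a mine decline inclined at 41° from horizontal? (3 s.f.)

grade % = 100 × tan 41° = 100 × 0.8693

86.9%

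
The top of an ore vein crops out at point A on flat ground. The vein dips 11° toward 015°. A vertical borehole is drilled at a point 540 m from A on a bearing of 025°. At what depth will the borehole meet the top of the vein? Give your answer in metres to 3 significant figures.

103 m

The hole lies 10° from the dip direction, so the down-dip offset is 540 × cos 10° = 531.80 m.
Depth = down-dip offset × tan(dip) = 531.80 × tan 11° = 531.80 × 0.1944
Depth = 103.37 m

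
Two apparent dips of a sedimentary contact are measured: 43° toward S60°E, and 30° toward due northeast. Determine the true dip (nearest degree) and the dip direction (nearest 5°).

Each apparent-dip line lies in the plane. As unit vectors (x east, y north, z up), v₁ plunges 43°→S60°E and v₂ plunges 30°→due northeast.
Cross product v₁ × v₂ gives the pole to the plane: n ∝ (0.600, -0.101, 0.612).
tan δ = √(n_x²+n_y²)/n_z = 0.609/0.612, so δ = 44.9°.
Dip direction = atan2(0.600, -0.101) = 100° (azimuth of n's horizontal projection).

true dip 45°, dip direction 100°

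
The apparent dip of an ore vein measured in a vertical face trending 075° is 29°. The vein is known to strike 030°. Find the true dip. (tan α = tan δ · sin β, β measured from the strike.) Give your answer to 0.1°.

The section is 45° from the strike.
tan δ = tan α / sin β = tan 29° / sin 45° = 0.5543 / 0.7071 = 0.7839
δ = arctan(0.7839) = 38.09°

38.1°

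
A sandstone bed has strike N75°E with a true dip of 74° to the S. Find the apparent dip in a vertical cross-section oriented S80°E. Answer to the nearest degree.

The strike is N75°E and the section trends S80°E; the acute angle between them is β = 25°.
tan(apparent dip) = tan 74° · sin 25° = 1.4738
apparent dip = arctan 1.4738 = 55.84°

56°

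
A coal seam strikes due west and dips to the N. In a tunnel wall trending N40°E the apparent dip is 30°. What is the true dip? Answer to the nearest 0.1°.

The section is 50° from the strike.
tan(true dip) = tan 30° / sin 50° = 0.7537
true dip = arctan 0.7537 = 37.00°

37.0°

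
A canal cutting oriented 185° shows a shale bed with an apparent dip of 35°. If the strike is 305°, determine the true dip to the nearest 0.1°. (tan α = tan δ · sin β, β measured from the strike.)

The section is 60° from the strike.
tan δ = tan α / sin β = tan 35° / sin 60° = 0.7002 / 0.8660 = 0.8085
δ = arctan(0.8085) = 38.96°

39.0°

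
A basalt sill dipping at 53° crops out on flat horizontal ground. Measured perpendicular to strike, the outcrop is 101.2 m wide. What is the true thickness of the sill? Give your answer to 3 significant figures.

80.8 m

True thickness t = w · sin(dip) = 101.2 × sin 53°
t = 101.2 × 0.7986 = 80.822 m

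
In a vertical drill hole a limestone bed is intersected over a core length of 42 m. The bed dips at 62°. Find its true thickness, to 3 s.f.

True thickness t = h · cos(dip) = 42 × cos 62°
t = 42 × 0.4695 = 19.718 m

19.7 m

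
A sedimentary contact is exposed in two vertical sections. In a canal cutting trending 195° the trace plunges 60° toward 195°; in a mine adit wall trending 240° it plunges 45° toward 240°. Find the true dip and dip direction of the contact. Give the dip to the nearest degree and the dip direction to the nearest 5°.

true dip 60°, dip direction 185°

The two traces are lines in the plane: v₁ = (sin 195°·cos 60°, cos 195°·cos 60°, −sin 60°), v₂ = (sin 240°·cos 45°, cos 240°·cos 45°, −sin 45°).
The plane normal is n = v₁ × v₂ ∝ (-0.035, -0.439, 0.250).
True dip = arccos(n_z / |n|) = arccos(0.4938) = 60.4°.
Dip direction = azimuth of (n_x, n_y) = atan2(-0.035, -0.439) = 185°.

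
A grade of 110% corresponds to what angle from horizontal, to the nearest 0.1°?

tan θ = 110/100 = 1.1000
θ = arctan(1.1000) = 47.73°

47.7°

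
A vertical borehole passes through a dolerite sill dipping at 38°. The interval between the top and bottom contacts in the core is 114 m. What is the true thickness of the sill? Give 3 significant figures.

True thickness t = h · cos(dip) = 114 × cos 38°
t = 114 × 0.7880 = 89.833 m

89.8 m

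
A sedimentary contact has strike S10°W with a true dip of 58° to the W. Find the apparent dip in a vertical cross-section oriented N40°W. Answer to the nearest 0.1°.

50.8°

Angle between strike (S10°W) and section (N40°W): β = 50°.
tan α = tan 58° × sin 50° = 1.6003 × 0.7660 = 1.2259
apparent dip = arctan 1.2259 = 50.80°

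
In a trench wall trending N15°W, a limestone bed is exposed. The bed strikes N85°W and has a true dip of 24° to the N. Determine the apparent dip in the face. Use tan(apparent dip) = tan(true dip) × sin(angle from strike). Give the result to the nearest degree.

23°

The section lies 70° from the strike.
tan α = tan 24° × sin 70° = 0.4452 × 0.9397 = 0.4184
α = arctan(0.4184) = 22.70°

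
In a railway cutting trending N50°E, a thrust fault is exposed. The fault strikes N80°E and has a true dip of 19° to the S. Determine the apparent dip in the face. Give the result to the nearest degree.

10°

The strike is N80°E and the section trends N50°E; the acute angle between them is β = 30°.
tan(apparent dip) = tan 19° · sin 30° = 0.1722
α = arctan(0.1722) = 9.77°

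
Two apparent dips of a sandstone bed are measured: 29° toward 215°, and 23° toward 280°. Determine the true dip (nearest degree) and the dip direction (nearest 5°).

The two traces are lines in the plane: v₁ = (sin 215°·cos 29°, cos 215°·cos 29°, −sin 29°), v₂ = (sin 280°·cos 23°, cos 280°·cos 23°, −sin 23°).
n = v₁ × v₂ = (-0.357, -0.243, 0.730) (taken with n_z > 0).
Dip δ = arctan(|n_h|/n_z) = arctan(0.432/0.730) = 30.7°.
The horizontal component of n points toward azimuth atan2(n_x, n_y) = 236°, the dip direction.

true dip 31°, dip direction 235°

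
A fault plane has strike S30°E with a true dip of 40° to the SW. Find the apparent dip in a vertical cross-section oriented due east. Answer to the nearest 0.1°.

Angle between strike (S30°E) and section (due east): β = 60°.
tan α = tan 40° × sin 60° = 0.8391 × 0.8660 = 0.7267
α = arctan(0.7267) = 36.01°

36.0°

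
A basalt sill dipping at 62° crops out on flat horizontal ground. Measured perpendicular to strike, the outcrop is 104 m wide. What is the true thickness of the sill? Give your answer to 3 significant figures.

True thickness t = w · sin(dip) = 104 × sin 62°
t = 104 × 0.8829 = 91.827 m

91.8 m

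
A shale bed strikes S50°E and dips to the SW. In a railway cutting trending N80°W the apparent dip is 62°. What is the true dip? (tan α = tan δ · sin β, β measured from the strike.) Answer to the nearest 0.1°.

The section is 30° from the strike.
tan δ = tan α / sin β = tan 62° / sin 30° = 1.8807 / 0.5000 = 3.7615
δ = arctan(3.7615) = 75.11°

75.1°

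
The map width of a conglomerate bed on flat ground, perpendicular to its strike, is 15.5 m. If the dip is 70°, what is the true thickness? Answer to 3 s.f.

14.6 m

True thickness t = w · sin(dip) = 15.5 × sin 70°
t = 15.5 × 0.9397 = 14.565 m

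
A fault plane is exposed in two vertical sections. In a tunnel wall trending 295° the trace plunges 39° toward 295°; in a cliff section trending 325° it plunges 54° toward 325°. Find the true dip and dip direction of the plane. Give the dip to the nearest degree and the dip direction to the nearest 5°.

true dip 58°, dip direction 355°

The two traces are lines in the plane: v₁ = (sin 295°·cos 39°, cos 295°·cos 39°, −sin 39°), v₂ = (sin 325°·cos 54°, cos 325°·cos 54°, −sin 54°).
The plane normal is n = v₁ × v₂ ∝ (-0.037, 0.358, 0.228).
Dip δ = arctan(|n_h|/n_z) = arctan(0.360/0.228) = 57.6°.
Dip direction = atan2(-0.037, 0.358) = 354° (azimuth of n's horizontal projection).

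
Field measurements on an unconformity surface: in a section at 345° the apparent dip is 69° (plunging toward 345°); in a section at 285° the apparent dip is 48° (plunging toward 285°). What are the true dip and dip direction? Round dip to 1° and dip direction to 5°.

Each apparent-dip line lies in the plane. As unit vectors (x east, y north, z up), v₁ plunges 69°→345° and v₂ plunges 48°→285°.
Cross product v₁ × v₂ gives the pole to the plane: n ∝ (-0.096, 0.534, 0.208).
True dip = arccos(n_z / |n|) = arccos(0.3572) = 69.1°.
Dip direction = azimuth of (n_x, n_y) = atan2(-0.096, 0.534) = 350°.

true dip 69°, dip direction 350°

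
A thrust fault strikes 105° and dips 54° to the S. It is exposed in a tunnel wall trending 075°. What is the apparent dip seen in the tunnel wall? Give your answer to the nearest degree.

35°

The strike is 105° and the section trends 075°; the acute angle between them is β = 30°.
tan(apparent dip) = tan 54° · sin 30° = 0.6882
apparent dip = arctan 0.6882 = 34.54°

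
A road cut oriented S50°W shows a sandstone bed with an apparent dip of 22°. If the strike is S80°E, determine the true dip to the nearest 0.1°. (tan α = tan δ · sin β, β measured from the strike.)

The section is 50° from the strike.
tan(true dip) = tan 22° / sin 50° = 0.5274
δ = arctan(0.5274) = 27.81°

27.8°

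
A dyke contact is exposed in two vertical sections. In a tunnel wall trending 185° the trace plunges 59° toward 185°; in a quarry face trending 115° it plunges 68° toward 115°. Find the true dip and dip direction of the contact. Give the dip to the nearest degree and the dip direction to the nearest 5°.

true dip 69°, dip direction 135°

Each apparent-dip line lies in the plane. As unit vectors (x east, y north, z up), v₁ plunges 59°→185° and v₂ plunges 68°→115°.
n = v₁ × v₂ = (0.340, -0.333, 0.181) (taken with n_z > 0).
True dip = arccos(n_z / |n|) = arccos(0.3562) = 69.1°.
The horizontal component of n points toward azimuth atan2(n_x, n_y) = 134°, the dip direction.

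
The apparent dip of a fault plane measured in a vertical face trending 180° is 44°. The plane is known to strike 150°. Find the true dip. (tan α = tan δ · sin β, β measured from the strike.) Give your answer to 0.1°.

β = acute angle between strike 150° and section 180° = 30°.
tan δ = tan α / sin β = tan 44° / sin 30° = 0.9657 / 0.5000 = 1.9314
δ = arctan(1.9314) = 62.63°

62.6°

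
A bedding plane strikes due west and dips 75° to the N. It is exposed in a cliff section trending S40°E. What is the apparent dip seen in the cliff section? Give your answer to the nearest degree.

Angle between strike (due west) and section (S40°E): β = 50°.
tan(apparent dip) = tan 75° · sin 50° = 2.8589
apparent dip = arctan 2.8589 = 70.72°

71°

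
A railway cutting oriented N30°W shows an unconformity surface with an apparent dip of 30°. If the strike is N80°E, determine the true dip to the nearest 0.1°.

The section is 70° from the strike.
tan δ = tan α / sin β = tan 30° / sin 70° = 0.5774 / 0.9397 = 0.6144
true dip = arctan 0.6144 = 31.57°

31.6°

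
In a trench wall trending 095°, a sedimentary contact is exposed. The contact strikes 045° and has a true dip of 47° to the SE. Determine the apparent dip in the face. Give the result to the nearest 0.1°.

The strike is 045° and the section trends 095°; the acute angle between them is β = 50°.
tan(apparent dip) = tan 47° · sin 50° = 0.8215
α = arctan(0.8215) = 39.40°

39.4°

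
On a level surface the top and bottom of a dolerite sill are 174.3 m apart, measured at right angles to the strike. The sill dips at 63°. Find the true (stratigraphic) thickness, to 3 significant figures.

True thickness t = w · sin(dip) = 174.3 × sin 63°
t = 174.3 × 0.8910 = 155.302 m

155 m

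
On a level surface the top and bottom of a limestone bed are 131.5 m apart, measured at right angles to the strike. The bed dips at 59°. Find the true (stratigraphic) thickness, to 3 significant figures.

True thickness t = w · sin(dip) = 131.5 × sin 59°
t = 131.5 × 0.8572 = 112.718 m

113 m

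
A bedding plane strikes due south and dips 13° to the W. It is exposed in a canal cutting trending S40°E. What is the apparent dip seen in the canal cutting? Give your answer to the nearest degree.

8°

The section lies 40° from the strike.
tan α = tan 13° × sin 40° = 0.2309 × 0.6428 = 0.1484
α = arctan(0.1484) = 8.44°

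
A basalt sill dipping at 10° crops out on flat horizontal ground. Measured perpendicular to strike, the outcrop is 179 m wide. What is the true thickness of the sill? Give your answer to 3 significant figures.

31.1 m

True thickness t = w · sin(dip) = 179 × sin 10°
t = 179 × 0.1736 = 31.083 m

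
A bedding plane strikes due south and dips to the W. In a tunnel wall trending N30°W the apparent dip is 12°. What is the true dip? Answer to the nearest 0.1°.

23.0°

The section is 30° from the strike.
tan δ = tan α / sin β = tan 12° / sin 30° = 0.2126 / 0.5000 = 0.4251
true dip = arctan 0.4251 = 23.03°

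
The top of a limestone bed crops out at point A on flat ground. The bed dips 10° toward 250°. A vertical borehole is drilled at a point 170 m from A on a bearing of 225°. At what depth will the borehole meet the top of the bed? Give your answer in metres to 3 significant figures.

The hole lies 25° from the dip direction, so the down-dip offset is 170 × cos 25° = 154.07 m.
Depth = down-dip offset × tan(dip) = 154.07 × tan 10° = 154.07 × 0.1763
Depth = 27.17 m

27.2 m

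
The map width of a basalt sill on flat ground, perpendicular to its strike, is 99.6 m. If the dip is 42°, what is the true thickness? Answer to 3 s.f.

True thickness t = w · sin(dip) = 99.6 × sin 42°
t = 99.6 × 0.6691 = 66.645 m

66.6 m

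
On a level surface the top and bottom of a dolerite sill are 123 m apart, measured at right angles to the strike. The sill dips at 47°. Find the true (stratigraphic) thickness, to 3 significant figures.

90.0 m

True thickness t = w · sin(dip) = 123 × sin 47°
t = 123 × 0.7314 = 89.957 m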